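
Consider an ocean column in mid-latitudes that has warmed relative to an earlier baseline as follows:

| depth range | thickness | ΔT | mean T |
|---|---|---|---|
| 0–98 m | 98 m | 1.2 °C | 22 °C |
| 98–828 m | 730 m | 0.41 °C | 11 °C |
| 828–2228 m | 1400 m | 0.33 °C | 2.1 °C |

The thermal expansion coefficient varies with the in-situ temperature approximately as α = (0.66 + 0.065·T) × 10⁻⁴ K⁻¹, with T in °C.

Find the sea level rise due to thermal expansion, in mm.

Layer 1: α = (0.66 + 0.065×22)×10⁻⁴ = 2.09×10⁻⁴ K⁻¹
Layer 2: α = (0.66 + 0.065×11)×10⁻⁴ = 1.375×10⁻⁴ K⁻¹
Layer 3: α = (0.66 + 0.065×2.1)×10⁻⁴ = 0.7965×10⁻⁴ K⁻¹
0–98 m: 1.2 × 98 × 2.09×10⁻⁴ = 0.0245784 m
98–828 m: 730 × 1.375×10⁻⁴ × 0.41 = 0.04115375 m
828–2228 m: 0.33 × 1400 × 0.7965×10⁻⁴ = 0.0367983 m
Δh = 0.0245784 + 0.04115375 + 0.0367983 = 0.10253045 m ≈ 103 mm

Δh ≈ 103 mm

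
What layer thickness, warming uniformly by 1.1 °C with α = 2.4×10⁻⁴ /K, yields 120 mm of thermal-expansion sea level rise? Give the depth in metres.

455 m

H = Δh/(αΔT) = 0.12 / (2.4×10⁻⁴ × 1.1) ≈ 454.5 m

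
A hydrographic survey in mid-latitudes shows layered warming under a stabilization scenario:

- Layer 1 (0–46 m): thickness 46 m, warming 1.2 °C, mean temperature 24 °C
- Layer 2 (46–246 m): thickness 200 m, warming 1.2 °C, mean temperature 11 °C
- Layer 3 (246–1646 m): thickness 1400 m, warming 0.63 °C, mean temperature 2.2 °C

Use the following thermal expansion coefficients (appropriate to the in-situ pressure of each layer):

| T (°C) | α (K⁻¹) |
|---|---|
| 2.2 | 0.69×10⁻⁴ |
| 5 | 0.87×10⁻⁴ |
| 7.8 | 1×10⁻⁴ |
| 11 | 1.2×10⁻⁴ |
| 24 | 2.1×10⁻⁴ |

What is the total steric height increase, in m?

Layer 1 at 24 °C → α = 2.1×10⁻⁴ K⁻¹
Layer 2 at 11 °C → α = 1.2×10⁻⁴ K⁻¹
Layer 3 at 2.2 °C → α = 0.69×10⁻⁴ K⁻¹
0–46 m: 2.1×10⁻⁴ × 46 × 1.2 = 0.011592 m
1.2×10⁻⁴ × 200 × 1.2 = 0.02880 m
Layer 3: 0.63 × 0.69×10⁻⁴ × 1400 = 0.060858 m
Δh = 0.011592 + 0.02880 + 0.060858 = 0.10125 m ≈ 0.101 m

0.101 m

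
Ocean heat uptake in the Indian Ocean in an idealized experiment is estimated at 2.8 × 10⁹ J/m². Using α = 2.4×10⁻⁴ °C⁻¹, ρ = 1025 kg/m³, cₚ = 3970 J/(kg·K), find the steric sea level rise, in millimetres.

Δh = αQ/(ρcₚ) = 2.4×10⁻⁴ × 2.8×10⁹ / (1025 × 3970) ≈ 0.16514 m

165 mm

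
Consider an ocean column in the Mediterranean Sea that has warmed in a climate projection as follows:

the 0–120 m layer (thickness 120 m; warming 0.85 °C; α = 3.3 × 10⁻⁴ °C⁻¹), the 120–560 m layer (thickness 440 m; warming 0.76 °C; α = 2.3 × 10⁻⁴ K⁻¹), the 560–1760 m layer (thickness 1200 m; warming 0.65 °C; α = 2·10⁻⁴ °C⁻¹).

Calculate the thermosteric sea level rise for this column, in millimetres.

Layer 1: 3.3×10⁻⁴ × 120 × 0.85 = 0.03366 m
120–560 m: 2.3×10⁻⁴ × 0.76 × 440 = 0.076912 m
Layer 3: 1200 × 0.65 × 2×10⁻⁴ = 0.15600 m
Δh = 0.03366 + 0.076912 + 0.15600 = 0.266572 m

267 mm of thermosteric rise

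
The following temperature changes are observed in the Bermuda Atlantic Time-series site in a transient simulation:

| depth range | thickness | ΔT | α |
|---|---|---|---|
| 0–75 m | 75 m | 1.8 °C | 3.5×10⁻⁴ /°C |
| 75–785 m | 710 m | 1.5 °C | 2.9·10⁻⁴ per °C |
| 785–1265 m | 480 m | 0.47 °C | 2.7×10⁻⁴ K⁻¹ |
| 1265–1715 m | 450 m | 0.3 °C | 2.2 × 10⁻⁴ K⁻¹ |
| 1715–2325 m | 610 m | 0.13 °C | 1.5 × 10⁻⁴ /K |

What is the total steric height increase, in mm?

about 460 mm

75 × 1.8 × 3.5×10⁻⁴ = 0.04725 m
75–785 m: 2.9×10⁻⁴ × 1.5 × 710 = 0.30885 m
Layer 3: 2.7×10⁻⁴ × 480 × 0.47 = 0.060912 m
Layer 4: 2.2×10⁻⁴ × 0.3 × 450 = 0.02970 m
1.5×10⁻⁴ × 610 × 0.13 = 0.011895 m
Δh = 0.04725 + 0.30885 + 0.060912 + 0.02970 + 0.011895 = 0.458607 m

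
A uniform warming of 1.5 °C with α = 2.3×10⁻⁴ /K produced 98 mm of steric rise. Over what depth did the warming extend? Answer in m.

H ≈ 280 m

H = Δh/(αΔT) = 0.098 / (2.3×10⁻⁴ × 1.5) ≈ 284.1 m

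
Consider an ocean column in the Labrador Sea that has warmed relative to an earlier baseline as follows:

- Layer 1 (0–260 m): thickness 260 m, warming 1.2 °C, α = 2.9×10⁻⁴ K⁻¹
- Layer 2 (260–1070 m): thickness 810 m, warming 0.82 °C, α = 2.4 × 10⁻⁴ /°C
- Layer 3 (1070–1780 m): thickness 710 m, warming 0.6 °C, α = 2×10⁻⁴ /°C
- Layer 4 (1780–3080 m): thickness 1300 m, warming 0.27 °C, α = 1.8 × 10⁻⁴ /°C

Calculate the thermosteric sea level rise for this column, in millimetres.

Δh = 398 mm

0–260 m: 1.2 × 260 × 2.9×10⁻⁴ = 0.09048 m
810 × 2.4×10⁻⁴ × 0.82 = 0.159408 m
2×10⁻⁴ × 710 × 0.6 = 0.08520 m
1780–3080 m: 1300 × 0.27 × 1.8×10⁻⁴ = 0.06318 m
Δh = 0.09048 + 0.159408 + 0.08520 + 0.06318 = 0.398268 m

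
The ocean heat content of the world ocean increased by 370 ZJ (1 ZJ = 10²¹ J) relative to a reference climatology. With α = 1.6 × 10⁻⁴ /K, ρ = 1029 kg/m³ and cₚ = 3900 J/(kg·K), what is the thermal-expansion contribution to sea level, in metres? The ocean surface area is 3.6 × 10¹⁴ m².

Per unit area: Q = 370×10²¹ / (3.6×10¹⁴) ≈ 1.028×10⁹ J/m²
Δh = αQ/(ρcₚ) = 1.6×10⁻⁴ × 1.028×10⁹ / (1029 × 3900) ≈ 0.040986 m

0.0410 m of thermosteric rise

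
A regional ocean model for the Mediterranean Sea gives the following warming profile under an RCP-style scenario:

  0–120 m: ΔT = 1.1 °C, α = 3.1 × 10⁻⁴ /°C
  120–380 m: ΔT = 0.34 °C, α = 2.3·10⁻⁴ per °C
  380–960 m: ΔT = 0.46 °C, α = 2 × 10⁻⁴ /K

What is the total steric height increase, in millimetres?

120 × 1.1 × 3.1×10⁻⁴ = 0.04092 m
2.3×10⁻⁴ × 260 × 0.34 = 0.020332 m
Layer 3: 0.46 × 2×10⁻⁴ × 580 = 0.05336 m
Δh = 0.04092 + 0.020332 + 0.05336 = 0.114612 m

about 115 mm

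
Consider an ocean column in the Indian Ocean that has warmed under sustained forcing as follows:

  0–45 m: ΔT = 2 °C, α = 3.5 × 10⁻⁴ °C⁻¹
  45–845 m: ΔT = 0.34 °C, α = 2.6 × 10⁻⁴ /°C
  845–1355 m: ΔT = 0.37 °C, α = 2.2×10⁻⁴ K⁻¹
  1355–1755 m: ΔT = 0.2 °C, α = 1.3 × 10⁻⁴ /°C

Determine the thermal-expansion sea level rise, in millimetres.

154 mm

0–45 m: 2 × 45 × 3.5×10⁻⁴ = 0.03150 m
45–845 m: 2.6×10⁻⁴ × 800 × 0.34 = 0.07072 m
Layer 3: 0.37 × 2.2×10⁻⁴ × 510 = 0.041514 m
1.3×10⁻⁴ × 400 × 0.2 = 0.01040 m
Δh = 0.03150 + 0.07072 + 0.041514 + 0.01040 = 0.154134 m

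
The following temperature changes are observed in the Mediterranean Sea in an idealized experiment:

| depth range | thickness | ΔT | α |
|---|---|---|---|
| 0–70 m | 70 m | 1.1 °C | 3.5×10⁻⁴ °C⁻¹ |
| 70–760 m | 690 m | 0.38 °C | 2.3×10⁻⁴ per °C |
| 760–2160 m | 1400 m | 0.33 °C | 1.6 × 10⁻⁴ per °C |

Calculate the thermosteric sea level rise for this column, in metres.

about 0.161 m

1.1 × 70 × 3.5×10⁻⁴ = 0.02695 m
2.3×10⁻⁴ × 0.38 × 690 = 0.060306 m
1.6×10⁻⁴ × 1400 × 0.33 = 0.07392 m
Δh = 0.02695 + 0.060306 + 0.07392 = 0.161176 m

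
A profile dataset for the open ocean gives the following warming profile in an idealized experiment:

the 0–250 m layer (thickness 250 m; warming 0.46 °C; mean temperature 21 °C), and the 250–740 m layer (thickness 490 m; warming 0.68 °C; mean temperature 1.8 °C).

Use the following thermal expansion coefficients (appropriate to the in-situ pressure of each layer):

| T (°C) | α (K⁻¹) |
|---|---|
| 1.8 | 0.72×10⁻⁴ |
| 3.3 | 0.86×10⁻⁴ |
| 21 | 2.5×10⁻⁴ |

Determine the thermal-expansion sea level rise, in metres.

Layer 1 at 21 °C → α = 2.5×10⁻⁴ K⁻¹
Layer 2 at 1.8 °C → α = 0.72×10⁻⁴ K⁻¹
0–250 m: 250 × 2.5×10⁻⁴ × 0.46 = 0.02875 m
Layer 2: 0.68 × 0.72×10⁻⁴ × 490 = 0.0239904 m
Δh = 0.02875 + 0.0239904 = 0.0527404 m ≈ 0.0527 m

0.0527 m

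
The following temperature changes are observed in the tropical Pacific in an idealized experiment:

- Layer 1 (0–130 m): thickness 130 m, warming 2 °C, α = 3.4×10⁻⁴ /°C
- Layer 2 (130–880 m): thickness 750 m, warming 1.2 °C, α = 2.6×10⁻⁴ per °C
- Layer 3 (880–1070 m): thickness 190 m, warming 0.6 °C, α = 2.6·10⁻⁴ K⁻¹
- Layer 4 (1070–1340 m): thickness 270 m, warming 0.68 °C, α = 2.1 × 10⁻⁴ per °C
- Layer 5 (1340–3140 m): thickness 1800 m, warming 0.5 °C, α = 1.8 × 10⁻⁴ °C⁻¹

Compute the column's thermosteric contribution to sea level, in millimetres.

Layer 1: 2 × 3.4×10⁻⁴ × 130 = 0.08840 m
Layer 2: 750 × 1.2 × 2.6×10⁻⁴ = 0.23400 m
2.6×10⁻⁴ × 190 × 0.6 = 0.02964 m
Layer 4: 270 × 2.1×10⁻⁴ × 0.68 = 0.038556 m
1800 × 1.8×10⁻⁴ × 0.5 = 0.16200 m
Δh = 0.08840 + 0.23400 + 0.02964 + 0.038556 + 0.16200 = 0.552596 m

553 mm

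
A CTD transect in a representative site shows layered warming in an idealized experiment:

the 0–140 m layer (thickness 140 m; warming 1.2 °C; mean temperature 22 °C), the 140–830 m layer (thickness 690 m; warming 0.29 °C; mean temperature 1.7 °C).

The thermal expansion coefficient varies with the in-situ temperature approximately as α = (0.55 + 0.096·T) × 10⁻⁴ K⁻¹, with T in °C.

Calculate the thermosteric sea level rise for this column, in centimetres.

Layer 1: α = (0.55 + 0.096×22)×10⁻⁴ = 2.662×10⁻⁴ K⁻¹
Layer 2: α = (0.55 + 0.096×1.7)×10⁻⁴ = 0.7132×10⁻⁴ K⁻¹
Layer 1: 140 × 2.662×10⁻⁴ × 1.2 = 0.0447216 m
Layer 2: 0.7132×10⁻⁴ × 0.29 × 690 = 0.014271132 m
Δh = 0.0447216 + 0.014271132 = 0.058992732 m

Δh ≈ 5.90 cm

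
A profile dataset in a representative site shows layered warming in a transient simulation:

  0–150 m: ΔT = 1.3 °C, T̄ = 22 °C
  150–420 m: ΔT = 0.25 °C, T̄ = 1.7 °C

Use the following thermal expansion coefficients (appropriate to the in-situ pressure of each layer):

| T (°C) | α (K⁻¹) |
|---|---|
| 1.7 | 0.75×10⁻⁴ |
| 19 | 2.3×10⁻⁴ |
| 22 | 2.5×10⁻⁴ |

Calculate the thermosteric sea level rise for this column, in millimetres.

Δh ≈ 53.8 mm

Layer 1 at 22 °C → α = 2.5×10⁻⁴ K⁻¹
Layer 2 at 1.7 °C → α = 0.75×10⁻⁴ K⁻¹
0–150 m: 2.5×10⁻⁴ × 150 × 1.3 = 0.04875 m
0.75×10⁻⁴ × 0.25 × 270 = 0.0050625 m
Δh = 0.04875 + 0.0050625 = 0.0538125 m ≈ 53.8 mm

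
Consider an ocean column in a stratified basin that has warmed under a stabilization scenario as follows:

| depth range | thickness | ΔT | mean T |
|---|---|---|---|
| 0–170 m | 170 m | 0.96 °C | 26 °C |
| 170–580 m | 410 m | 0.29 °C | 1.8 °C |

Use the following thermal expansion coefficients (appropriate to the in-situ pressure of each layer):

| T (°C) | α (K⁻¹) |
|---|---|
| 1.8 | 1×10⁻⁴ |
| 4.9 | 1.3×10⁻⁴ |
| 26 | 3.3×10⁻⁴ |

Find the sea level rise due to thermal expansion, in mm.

Layer 1 at 26 °C → α = 3.3×10⁻⁴ K⁻¹
Layer 2 at 1.8 °C → α = 1×10⁻⁴ K⁻¹
0–170 m: 170 × 3.3×10⁻⁴ × 0.96 = 0.053856 m
170–580 m: 410 × 1×10⁻⁴ × 0.29 = 0.01189 m
Δh = 0.053856 + 0.01189 = 0.065746 m

66 mm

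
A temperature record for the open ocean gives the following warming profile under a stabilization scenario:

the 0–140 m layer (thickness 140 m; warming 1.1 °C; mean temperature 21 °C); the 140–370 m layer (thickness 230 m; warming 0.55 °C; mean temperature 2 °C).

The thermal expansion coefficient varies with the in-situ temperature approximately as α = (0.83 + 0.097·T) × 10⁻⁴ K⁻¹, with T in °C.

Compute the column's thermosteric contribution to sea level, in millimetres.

Layer 1: α = (0.83 + 0.097×21)×10⁻⁴ = 2.867×10⁻⁴ K⁻¹
Layer 2: α = (0.83 + 0.097×2)×10⁻⁴ = 1.024×10⁻⁴ K⁻¹
Layer 1: 2.867×10⁻⁴ × 140 × 1.1 = 0.0441518 m
230 × 0.55 × 1.024×10⁻⁴ = 0.0129536 m
Δh = 0.0441518 + 0.0129536 = 0.0571054 m

Δh = 57.1 mm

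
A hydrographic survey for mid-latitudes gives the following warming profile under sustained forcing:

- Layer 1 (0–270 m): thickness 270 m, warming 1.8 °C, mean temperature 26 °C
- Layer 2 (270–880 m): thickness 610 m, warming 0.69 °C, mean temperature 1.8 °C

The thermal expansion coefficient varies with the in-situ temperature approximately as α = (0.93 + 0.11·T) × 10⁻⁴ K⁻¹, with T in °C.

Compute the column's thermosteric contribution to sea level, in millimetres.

Layer 1: α = (0.93 + 0.11×26)×10⁻⁴ = 3.79×10⁻⁴ K⁻¹
Layer 2: α = (0.93 + 0.11×1.8)×10⁻⁴ = 1.128×10⁻⁴ K⁻¹
0–270 m: 1.8 × 270 × 3.79×10⁻⁴ = 0.184194 m
270–880 m: 1.128×10⁻⁴ × 610 × 0.69 = 0.04747752 m
Δh = 0.184194 + 0.04747752 = 0.23167152 m ≈ 232 mm

232 mm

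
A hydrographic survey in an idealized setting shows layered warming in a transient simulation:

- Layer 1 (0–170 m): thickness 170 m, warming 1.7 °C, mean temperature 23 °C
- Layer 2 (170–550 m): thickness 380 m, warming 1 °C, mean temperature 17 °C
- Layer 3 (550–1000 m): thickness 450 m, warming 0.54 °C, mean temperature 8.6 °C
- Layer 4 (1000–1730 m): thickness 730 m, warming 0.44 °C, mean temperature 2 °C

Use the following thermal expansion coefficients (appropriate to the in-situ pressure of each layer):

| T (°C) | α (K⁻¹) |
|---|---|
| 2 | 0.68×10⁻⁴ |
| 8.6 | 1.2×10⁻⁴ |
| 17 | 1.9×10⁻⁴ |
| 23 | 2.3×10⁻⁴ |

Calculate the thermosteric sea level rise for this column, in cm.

about 19.0 cm

Layer 1 at 23 °C → α = 2.3×10⁻⁴ K⁻¹
Layer 2 at 17 °C → α = 1.9×10⁻⁴ K⁻¹
Layer 3 at 8.6 °C → α = 1.2×10⁻⁴ K⁻¹
Layer 4 at 2 °C → α = 0.68×10⁻⁴ K⁻¹
Layer 1: 1.7 × 170 × 2.3×10⁻⁴ = 0.06647 m
Layer 2: 1.9×10⁻⁴ × 380 × 1 = 0.07220 m
550–1000 m: 1.2×10⁻⁴ × 0.54 × 450 = 0.02916 m
Layer 4: 730 × 0.44 × 0.68×10⁻⁴ = 0.0218416 m
Δh = 0.06647 + 0.07220 + 0.02916 + 0.0218416 = 0.1896716 m ≈ 19.0 cm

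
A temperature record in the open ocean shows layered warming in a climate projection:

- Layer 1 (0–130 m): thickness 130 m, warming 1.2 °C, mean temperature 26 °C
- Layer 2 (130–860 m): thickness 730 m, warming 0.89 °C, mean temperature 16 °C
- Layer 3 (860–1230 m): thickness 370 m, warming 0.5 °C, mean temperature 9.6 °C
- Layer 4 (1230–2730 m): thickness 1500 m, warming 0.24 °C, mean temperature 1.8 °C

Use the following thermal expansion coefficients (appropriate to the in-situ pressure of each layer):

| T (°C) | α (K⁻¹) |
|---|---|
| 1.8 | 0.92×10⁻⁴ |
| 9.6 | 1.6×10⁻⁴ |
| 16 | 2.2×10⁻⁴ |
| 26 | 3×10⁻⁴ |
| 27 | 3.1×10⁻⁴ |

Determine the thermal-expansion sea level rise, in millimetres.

250 mm

Layer 1 at 26 °C → α = 3×10⁻⁴ K⁻¹
Layer 2 at 16 °C → α = 2.2×10⁻⁴ K⁻¹
Layer 3 at 9.6 °C → α = 1.6×10⁻⁴ K⁻¹
Layer 4 at 1.8 °C → α = 0.92×10⁻⁴ K⁻¹
1.2 × 130 × 3×10⁻⁴ = 0.04680 m
130–860 m: 0.89 × 730 × 2.2×10⁻⁴ = 0.142934 m
860–1230 m: 1.6×10⁻⁴ × 0.5 × 370 = 0.02960 m
1230–2730 m: 1500 × 0.24 × 0.92×10⁻⁴ = 0.03312 m
Δh = 0.04680 + 0.142934 + 0.02960 + 0.03312 = 0.252454 m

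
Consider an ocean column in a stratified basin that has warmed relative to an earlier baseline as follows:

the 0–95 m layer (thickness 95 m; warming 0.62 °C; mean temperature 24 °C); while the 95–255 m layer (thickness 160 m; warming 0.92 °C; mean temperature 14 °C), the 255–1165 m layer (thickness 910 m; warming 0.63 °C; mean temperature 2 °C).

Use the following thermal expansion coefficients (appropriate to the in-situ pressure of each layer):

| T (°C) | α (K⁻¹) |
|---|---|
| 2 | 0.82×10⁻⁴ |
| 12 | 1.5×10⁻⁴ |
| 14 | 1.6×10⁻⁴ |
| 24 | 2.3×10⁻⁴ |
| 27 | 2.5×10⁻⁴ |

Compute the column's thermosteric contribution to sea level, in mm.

Layer 1 at 24 °C → α = 2.3×10⁻⁴ K⁻¹
Layer 2 at 14 °C → α = 1.6×10⁻⁴ K⁻¹
Layer 3 at 2 °C → α = 0.82×10⁻⁴ K⁻¹
Layer 1: 0.62 × 2.3×10⁻⁴ × 95 = 0.013547 m
160 × 0.92 × 1.6×10⁻⁴ = 0.023552 m
Layer 3: 910 × 0.82×10⁻⁴ × 0.63 = 0.0470106 m
Δh = 0.013547 + 0.023552 + 0.0470106 = 0.0841096 m ≈ 84.1 mm

Δh = 84.1 mm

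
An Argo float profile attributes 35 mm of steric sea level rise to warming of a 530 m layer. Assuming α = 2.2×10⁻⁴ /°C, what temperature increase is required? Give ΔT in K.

0.30 K

ΔT = Δh/(αH) = 0.035 / (2.2×10⁻⁴ × 530) ≈ 0.3002 K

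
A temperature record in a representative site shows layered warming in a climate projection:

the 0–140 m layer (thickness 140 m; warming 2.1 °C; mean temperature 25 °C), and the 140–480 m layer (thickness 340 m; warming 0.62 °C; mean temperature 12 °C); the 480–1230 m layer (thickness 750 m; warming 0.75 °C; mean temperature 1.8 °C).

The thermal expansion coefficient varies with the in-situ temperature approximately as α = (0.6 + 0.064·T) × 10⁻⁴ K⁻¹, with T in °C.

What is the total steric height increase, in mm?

Layer 1: α = (0.6 + 0.064×25)×10⁻⁴ = 2.2×10⁻⁴ K⁻¹
Layer 2: α = (0.6 + 0.064×12)×10⁻⁴ = 1.368×10⁻⁴ K⁻¹
Layer 3: α = (0.6 + 0.064×1.8)×10⁻⁴ = 0.7152×10⁻⁴ K⁻¹
Layer 1: 140 × 2.1 × 2.2×10⁻⁴ = 0.06468 m
Layer 2: 1.368×10⁻⁴ × 0.62 × 340 = 0.02883744 m
Layer 3: 0.7152×10⁻⁴ × 750 × 0.75 = 0.04023 m
Δh = 0.06468 + 0.02883744 + 0.04023 = 0.13374744 m

Δh ≈ 134 mm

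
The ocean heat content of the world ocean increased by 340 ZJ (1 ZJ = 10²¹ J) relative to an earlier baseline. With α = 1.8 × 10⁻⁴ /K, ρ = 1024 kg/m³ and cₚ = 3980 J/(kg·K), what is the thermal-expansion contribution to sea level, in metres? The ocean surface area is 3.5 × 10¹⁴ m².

Δh ≈ 0.043 m

Per unit area: Q = 340×10²¹ / (3.5×10¹⁴) ≈ 9.714×10⁸ J/m²
Δh = αQ/(ρcₚ) = 1.8×10⁻⁴ × 9.714×10⁸ / (1024 × 3980) ≈ 0.042903 m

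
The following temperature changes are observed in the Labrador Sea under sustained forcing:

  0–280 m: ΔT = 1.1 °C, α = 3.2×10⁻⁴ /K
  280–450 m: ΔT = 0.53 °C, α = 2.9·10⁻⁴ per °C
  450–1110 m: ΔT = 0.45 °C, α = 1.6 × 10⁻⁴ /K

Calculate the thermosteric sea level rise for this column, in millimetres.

about 172 mm

Layer 1: 280 × 1.1 × 3.2×10⁻⁴ = 0.09856 m
Layer 2: 170 × 0.53 × 2.9×10⁻⁴ = 0.026129 m
Layer 3: 1.6×10⁻⁴ × 0.45 × 660 = 0.04752 m
Δh = 0.09856 + 0.026129 + 0.04752 = 0.172209 m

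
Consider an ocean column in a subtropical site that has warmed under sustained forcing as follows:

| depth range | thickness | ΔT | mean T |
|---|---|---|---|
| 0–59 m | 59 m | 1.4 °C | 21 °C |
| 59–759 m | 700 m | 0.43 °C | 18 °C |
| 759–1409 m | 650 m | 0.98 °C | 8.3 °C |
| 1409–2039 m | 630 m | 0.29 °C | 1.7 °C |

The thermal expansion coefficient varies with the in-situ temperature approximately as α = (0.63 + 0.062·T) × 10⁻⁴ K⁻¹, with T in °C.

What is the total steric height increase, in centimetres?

Layer 1: α = (0.63 + 0.062×21)×10⁻⁴ = 1.932×10⁻⁴ K⁻¹
Layer 2: α = (0.63 + 0.062×18)×10⁻⁴ = 1.746×10⁻⁴ K⁻¹
Layer 3: α = (0.63 + 0.062×8.3)×10⁻⁴ = 1.1446×10⁻⁴ K⁻¹
Layer 4: α = (0.63 + 0.062×1.7)×10⁻⁴ = 0.7354×10⁻⁴ K⁻¹
Layer 1: 1.4 × 59 × 1.932×10⁻⁴ = 0.01595832 m
1.746×10⁻⁴ × 700 × 0.43 = 0.0525546 m
Layer 3: 0.98 × 1.1446×10⁻⁴ × 650 = 0.07291102 m
630 × 0.29 × 0.7354×10⁻⁴ = 0.013435758 m
Δh = 0.01595832 + 0.0525546 + 0.07291102 + 0.013435758 = 0.154859698 m ≈ 15 cm

Δh ≈ 15 cm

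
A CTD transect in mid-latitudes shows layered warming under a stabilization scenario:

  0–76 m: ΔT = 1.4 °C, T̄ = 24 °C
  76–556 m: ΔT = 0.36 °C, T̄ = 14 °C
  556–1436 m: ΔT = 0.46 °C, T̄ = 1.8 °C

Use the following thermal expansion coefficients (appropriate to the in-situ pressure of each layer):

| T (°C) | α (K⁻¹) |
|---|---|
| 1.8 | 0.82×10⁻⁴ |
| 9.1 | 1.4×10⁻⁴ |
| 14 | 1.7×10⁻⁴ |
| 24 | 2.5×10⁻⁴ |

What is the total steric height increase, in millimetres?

Layer 1 at 24 °C → α = 2.5×10⁻⁴ K⁻¹
Layer 2 at 14 °C → α = 1.7×10⁻⁴ K⁻¹
Layer 3 at 1.8 °C → α = 0.82×10⁻⁴ K⁻¹
76 × 1.4 × 2.5×10⁻⁴ = 0.02660 m
Layer 2: 480 × 1.7×10⁻⁴ × 0.36 = 0.029376 m
556–1436 m: 880 × 0.46 × 0.82×10⁻⁴ = 0.0331936 m
Δh = 0.02660 + 0.029376 + 0.0331936 = 0.0891696 m ≈ 89.2 mm

89.2 mm of thermosteric rise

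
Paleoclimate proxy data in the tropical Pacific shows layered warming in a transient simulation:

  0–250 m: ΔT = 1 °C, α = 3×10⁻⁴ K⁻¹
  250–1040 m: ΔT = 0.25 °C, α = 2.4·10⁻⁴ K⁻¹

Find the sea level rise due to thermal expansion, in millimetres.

0–250 m: 250 × 1 × 3×10⁻⁴ = 0.07500 m
250–1040 m: 2.4×10⁻⁴ × 0.25 × 790 = 0.04740 m
Δh = 0.07500 + 0.04740 = 0.12240 m ≈ 120 mm

Δh ≈ 120 mm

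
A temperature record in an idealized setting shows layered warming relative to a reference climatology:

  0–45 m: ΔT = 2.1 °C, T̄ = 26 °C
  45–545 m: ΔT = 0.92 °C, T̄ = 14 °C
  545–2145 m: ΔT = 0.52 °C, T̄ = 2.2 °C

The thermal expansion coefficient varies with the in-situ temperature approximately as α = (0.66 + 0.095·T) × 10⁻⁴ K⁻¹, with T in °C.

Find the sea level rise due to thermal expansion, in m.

Δh = 0.19 m

Layer 1: α = (0.66 + 0.095×26)×10⁻⁴ = 3.13×10⁻⁴ K⁻¹
Layer 2: α = (0.66 + 0.095×14)×10⁻⁴ = 1.99×10⁻⁴ K⁻¹
Layer 3: α = (0.66 + 0.095×2.2)×10⁻⁴ = 0.869×10⁻⁴ K⁻¹
3.13×10⁻⁴ × 45 × 2.1 = 0.0295785 m
0.92 × 500 × 1.99×10⁻⁴ = 0.09154 m
1600 × 0.869×10⁻⁴ × 0.52 = 0.0723008 m
Δh = 0.0295785 + 0.09154 + 0.0723008 = 0.1934193 m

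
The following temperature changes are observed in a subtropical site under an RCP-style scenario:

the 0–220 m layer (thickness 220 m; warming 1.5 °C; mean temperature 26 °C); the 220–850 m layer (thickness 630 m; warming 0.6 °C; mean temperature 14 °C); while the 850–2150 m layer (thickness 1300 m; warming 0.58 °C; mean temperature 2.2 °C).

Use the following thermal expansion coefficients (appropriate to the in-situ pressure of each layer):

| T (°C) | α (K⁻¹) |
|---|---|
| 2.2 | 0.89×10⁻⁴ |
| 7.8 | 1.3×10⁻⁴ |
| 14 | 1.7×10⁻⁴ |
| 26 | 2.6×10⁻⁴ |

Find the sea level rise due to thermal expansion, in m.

Layer 1 at 26 °C → α = 2.6×10⁻⁴ K⁻¹
Layer 2 at 14 °C → α = 1.7×10⁻⁴ K⁻¹
Layer 3 at 2.2 °C → α = 0.89×10⁻⁴ K⁻¹
Layer 1: 1.5 × 2.6×10⁻⁴ × 220 = 0.08580 m
Layer 2: 630 × 1.7×10⁻⁴ × 0.6 = 0.06426 m
1300 × 0.58 × 0.89×10⁻⁴ = 0.067106 m
Δh = 0.08580 + 0.06426 + 0.067106 = 0.217166 m

Δh ≈ 0.217 m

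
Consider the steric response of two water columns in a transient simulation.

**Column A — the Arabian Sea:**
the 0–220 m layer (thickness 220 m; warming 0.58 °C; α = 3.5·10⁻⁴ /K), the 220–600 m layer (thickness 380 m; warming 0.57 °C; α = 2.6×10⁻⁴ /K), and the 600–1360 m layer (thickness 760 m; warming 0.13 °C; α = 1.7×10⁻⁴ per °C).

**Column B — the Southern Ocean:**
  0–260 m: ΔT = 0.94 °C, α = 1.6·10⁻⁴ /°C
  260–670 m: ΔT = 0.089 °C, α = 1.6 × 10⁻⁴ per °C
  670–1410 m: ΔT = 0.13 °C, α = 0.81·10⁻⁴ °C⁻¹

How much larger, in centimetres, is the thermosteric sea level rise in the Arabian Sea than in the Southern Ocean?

A Layer 1: 220 × 0.58 × 3.5×10⁻⁴ = 0.04466 m
A 2.6×10⁻⁴ × 380 × 0.57 = 0.056316 m
A 1.7×10⁻⁴ × 0.13 × 760 = 0.016796 m
A total: 0.117772 m
B 0–260 m: 0.94 × 260 × 1.6×10⁻⁴ = 0.039104 m
B 0.089 × 410 × 1.6×10⁻⁴ = 0.0058384 m
B 670–1410 m: 0.81×10⁻⁴ × 0.13 × 740 = 0.0077922 m
B total: 0.0527346 m
Difference: 0.117772 − 0.0527346 = 0.0650374 m

6.50 cm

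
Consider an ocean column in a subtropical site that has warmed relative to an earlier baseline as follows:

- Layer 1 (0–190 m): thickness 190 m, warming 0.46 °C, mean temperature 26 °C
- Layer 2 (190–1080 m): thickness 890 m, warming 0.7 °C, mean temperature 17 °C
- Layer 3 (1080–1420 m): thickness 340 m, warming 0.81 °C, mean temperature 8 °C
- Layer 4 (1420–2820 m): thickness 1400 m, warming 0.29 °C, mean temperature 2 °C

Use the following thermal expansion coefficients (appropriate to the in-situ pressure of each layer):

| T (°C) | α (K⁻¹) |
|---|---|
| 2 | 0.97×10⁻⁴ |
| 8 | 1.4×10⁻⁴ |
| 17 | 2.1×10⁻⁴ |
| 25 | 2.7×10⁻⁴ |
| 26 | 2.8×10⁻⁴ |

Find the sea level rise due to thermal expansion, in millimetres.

Layer 1 at 26 °C → α = 2.8×10⁻⁴ K⁻¹
Layer 2 at 17 °C → α = 2.1×10⁻⁴ K⁻¹
Layer 3 at 8 °C → α = 1.4×10⁻⁴ K⁻¹
Layer 4 at 2 °C → α = 0.97×10⁻⁴ K⁻¹
0.46 × 2.8×10⁻⁴ × 190 = 0.024472 m
190–1080 m: 2.1×10⁻⁴ × 890 × 0.7 = 0.13083 m
1080–1420 m: 340 × 0.81 × 1.4×10⁻⁴ = 0.038556 m
1420–2820 m: 0.97×10⁻⁴ × 0.29 × 1400 = 0.039382 m
Δh = 0.024472 + 0.13083 + 0.038556 + 0.039382 = 0.23324 m

Δh ≈ 233 mm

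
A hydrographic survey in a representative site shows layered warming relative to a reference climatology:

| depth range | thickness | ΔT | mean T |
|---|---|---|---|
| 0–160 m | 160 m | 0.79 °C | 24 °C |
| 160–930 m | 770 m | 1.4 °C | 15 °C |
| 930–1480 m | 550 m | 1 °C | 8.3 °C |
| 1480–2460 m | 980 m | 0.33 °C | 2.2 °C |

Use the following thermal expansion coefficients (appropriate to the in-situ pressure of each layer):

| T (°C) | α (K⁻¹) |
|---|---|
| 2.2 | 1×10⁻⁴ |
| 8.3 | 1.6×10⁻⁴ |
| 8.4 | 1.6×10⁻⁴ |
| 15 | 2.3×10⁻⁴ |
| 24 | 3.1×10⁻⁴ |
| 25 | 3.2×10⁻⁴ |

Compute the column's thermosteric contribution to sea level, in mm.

about 407 mm

Layer 1 at 24 °C → α = 3.1×10⁻⁴ K⁻¹
Layer 2 at 15 °C → α = 2.3×10⁻⁴ K⁻¹
Layer 3 at 8.3 °C → α = 1.6×10⁻⁴ K⁻¹
Layer 4 at 2.2 °C → α = 1×10⁻⁴ K⁻¹
0–160 m: 0.79 × 3.1×10⁻⁴ × 160 = 0.039184 m
Layer 2: 770 × 2.3×10⁻⁴ × 1.4 = 0.24794 m
550 × 1 × 1.6×10⁻⁴ = 0.08800 m
1480–2460 m: 0.33 × 980 × 1×10⁻⁴ = 0.03234 m
Δh = 0.039184 + 0.24794 + 0.08800 + 0.03234 = 0.407464 m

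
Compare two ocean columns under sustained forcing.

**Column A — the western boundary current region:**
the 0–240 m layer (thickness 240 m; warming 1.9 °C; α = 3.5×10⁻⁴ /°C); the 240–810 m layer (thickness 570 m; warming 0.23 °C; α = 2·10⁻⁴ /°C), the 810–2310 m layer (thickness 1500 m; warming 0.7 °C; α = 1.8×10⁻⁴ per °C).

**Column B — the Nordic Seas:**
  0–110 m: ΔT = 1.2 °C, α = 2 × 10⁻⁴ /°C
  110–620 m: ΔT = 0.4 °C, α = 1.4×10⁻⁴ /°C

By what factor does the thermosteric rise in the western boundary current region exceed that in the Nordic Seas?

A Layer 1: 240 × 1.9 × 3.5×10⁻⁴ = 0.15960 m
A 240–810 m: 570 × 0.23 × 2×10⁻⁴ = 0.02622 m
A Layer 3: 0.7 × 1500 × 1.8×10⁻⁴ = 0.18900 m
A total: 0.37482 m
B 1.2 × 110 × 2×10⁻⁴ = 0.02640 m
B 110–620 m: 1.4×10⁻⁴ × 510 × 0.4 = 0.02856 m
B total: 0.05496 m
Ratio: 0.37482 / 0.05496 ≈ 6.820

≈ 6.8×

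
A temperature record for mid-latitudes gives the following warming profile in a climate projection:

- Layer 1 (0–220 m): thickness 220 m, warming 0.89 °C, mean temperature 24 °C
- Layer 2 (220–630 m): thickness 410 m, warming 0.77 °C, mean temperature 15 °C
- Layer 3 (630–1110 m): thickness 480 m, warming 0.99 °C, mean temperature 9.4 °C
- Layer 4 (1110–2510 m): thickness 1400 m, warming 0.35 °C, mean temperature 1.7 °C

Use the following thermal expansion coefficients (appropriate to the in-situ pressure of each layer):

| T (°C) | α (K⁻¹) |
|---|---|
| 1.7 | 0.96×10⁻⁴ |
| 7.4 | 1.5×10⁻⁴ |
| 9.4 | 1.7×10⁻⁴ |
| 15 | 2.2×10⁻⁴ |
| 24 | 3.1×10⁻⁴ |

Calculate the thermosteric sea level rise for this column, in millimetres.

Layer 1 at 24 °C → α = 3.1×10⁻⁴ K⁻¹
Layer 2 at 15 °C → α = 2.2×10⁻⁴ K⁻¹
Layer 3 at 9.4 °C → α = 1.7×10⁻⁴ K⁻¹
Layer 4 at 1.7 °C → α = 0.96×10⁻⁴ K⁻¹
Layer 1: 0.89 × 220 × 3.1×10⁻⁴ = 0.060698 m
220–630 m: 410 × 2.2×10⁻⁴ × 0.77 = 0.069454 m
Layer 3: 0.99 × 1.7×10⁻⁴ × 480 = 0.080784 m
Layer 4: 0.96×10⁻⁴ × 0.35 × 1400 = 0.04704 m
Δh = 0.060698 + 0.069454 + 0.080784 + 0.04704 = 0.257976 m ≈ 258 mm

Δh = 258 mm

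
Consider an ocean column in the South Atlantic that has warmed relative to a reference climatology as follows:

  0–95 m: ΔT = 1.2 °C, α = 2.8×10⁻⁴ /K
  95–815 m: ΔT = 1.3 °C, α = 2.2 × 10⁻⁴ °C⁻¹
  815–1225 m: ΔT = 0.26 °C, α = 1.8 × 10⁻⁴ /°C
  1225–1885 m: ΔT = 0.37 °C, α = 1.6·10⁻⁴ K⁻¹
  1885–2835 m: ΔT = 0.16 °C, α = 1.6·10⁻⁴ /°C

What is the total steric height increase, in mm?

320 mm of thermosteric rise

95 × 1.2 × 2.8×10⁻⁴ = 0.03192 m
95–815 m: 1.3 × 2.2×10⁻⁴ × 720 = 0.20592 m
Layer 3: 0.26 × 1.8×10⁻⁴ × 410 = 0.019188 m
1225–1885 m: 0.37 × 1.6×10⁻⁴ × 660 = 0.039072 m
Layer 5: 0.16 × 1.6×10⁻⁴ × 950 = 0.02432 m
Δh = 0.03192 + 0.20592 + 0.019188 + 0.039072 + 0.02432 = 0.32042 m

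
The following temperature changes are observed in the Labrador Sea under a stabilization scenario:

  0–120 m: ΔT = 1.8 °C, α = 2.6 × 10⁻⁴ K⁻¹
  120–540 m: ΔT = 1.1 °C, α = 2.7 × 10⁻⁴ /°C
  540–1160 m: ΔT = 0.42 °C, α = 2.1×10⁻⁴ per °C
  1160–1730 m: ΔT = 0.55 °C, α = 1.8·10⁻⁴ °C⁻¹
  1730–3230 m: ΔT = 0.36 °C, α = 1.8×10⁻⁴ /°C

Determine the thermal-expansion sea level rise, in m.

0–120 m: 120 × 1.8 × 2.6×10⁻⁴ = 0.05616 m
Layer 2: 2.7×10⁻⁴ × 420 × 1.1 = 0.12474 m
0.42 × 620 × 2.1×10⁻⁴ = 0.054684 m
570 × 0.55 × 1.8×10⁻⁴ = 0.05643 m
Layer 5: 1500 × 0.36 × 1.8×10⁻⁴ = 0.09720 m
Δh = 0.05616 + 0.12474 + 0.054684 + 0.05643 + 0.09720 = 0.389214 m

Δh = 0.39 m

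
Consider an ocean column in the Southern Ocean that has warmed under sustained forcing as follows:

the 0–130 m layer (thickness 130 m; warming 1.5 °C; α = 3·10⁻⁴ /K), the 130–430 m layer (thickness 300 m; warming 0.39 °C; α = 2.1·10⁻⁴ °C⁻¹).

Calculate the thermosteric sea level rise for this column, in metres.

Layer 1: 130 × 1.5 × 3×10⁻⁴ = 0.05850 m
300 × 2.1×10⁻⁴ × 0.39 = 0.02457 m
Δh = 0.05850 + 0.02457 = 0.08307 m

Δh = 0.0831 m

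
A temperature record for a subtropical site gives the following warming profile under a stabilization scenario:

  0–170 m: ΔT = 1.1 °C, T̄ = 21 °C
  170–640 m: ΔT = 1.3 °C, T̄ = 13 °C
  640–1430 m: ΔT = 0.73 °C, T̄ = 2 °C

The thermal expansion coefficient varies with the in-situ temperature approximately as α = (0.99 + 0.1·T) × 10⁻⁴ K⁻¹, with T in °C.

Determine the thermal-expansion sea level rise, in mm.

270 mm

Layer 1: α = (0.99 + 0.1×21)×10⁻⁴ = 3.09×10⁻⁴ K⁻¹
Layer 2: α = (0.99 + 0.1×13)×10⁻⁴ = 2.29×10⁻⁴ K⁻¹
Layer 3: α = (0.99 + 0.1×2)×10⁻⁴ = 1.19×10⁻⁴ K⁻¹
Layer 1: 170 × 3.09×10⁻⁴ × 1.1 = 0.057783 m
Layer 2: 1.3 × 2.29×10⁻⁴ × 470 = 0.139919 m
0.73 × 790 × 1.19×10⁻⁴ = 0.0686273 m
Δh = 0.057783 + 0.139919 + 0.0686273 = 0.2663293 m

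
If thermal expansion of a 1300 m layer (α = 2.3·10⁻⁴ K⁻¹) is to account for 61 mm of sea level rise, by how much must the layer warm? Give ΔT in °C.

about 0.20 °C

ΔT = Δh/(αH) = 0.061 / (2.3×10⁻⁴ × 1300) ≈ 0.2040 °C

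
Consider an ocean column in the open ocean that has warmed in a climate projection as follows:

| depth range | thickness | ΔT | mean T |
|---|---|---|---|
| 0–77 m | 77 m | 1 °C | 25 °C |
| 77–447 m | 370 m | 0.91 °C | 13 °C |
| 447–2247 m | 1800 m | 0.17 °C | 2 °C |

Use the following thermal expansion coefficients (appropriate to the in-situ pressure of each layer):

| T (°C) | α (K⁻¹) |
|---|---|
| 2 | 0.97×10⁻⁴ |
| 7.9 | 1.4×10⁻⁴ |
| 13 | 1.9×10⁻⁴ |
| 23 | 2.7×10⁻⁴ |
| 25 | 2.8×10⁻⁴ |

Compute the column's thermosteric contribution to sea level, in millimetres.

Δh = 120 mm

Layer 1 at 25 °C → α = 2.8×10⁻⁴ K⁻¹
Layer 2 at 13 °C → α = 1.9×10⁻⁴ K⁻¹
Layer 3 at 2 °C → α = 0.97×10⁻⁴ K⁻¹
Layer 1: 77 × 2.8×10⁻⁴ × 1 = 0.02156 m
77–447 m: 1.9×10⁻⁴ × 0.91 × 370 = 0.063973 m
Layer 3: 0.97×10⁻⁴ × 0.17 × 1800 = 0.029682 m
Δh = 0.02156 + 0.063973 + 0.029682 = 0.115215 m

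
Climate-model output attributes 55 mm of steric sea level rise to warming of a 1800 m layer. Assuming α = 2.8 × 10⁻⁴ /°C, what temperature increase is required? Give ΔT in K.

ΔT = Δh/(αH) = 0.055 / (2.8×10⁻⁴ × 1800) ≈ 0.1091 K

ΔT ≈ 0.11 K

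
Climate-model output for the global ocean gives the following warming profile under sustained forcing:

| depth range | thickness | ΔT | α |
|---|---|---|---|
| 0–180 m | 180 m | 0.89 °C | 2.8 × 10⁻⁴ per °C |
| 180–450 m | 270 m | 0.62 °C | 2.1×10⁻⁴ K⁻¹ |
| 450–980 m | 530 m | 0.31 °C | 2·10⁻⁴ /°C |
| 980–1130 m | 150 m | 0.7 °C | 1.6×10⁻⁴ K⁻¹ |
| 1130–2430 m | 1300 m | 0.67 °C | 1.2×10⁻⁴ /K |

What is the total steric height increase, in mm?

about 230 mm

180 × 0.89 × 2.8×10⁻⁴ = 0.044856 m
180–450 m: 270 × 0.62 × 2.1×10⁻⁴ = 0.035154 m
450–980 m: 2×10⁻⁴ × 0.31 × 530 = 0.03286 m
1.6×10⁻⁴ × 0.7 × 150 = 0.01680 m
Layer 5: 0.67 × 1300 × 1.2×10⁻⁴ = 0.10452 m
Δh = 0.044856 + 0.035154 + 0.03286 + 0.01680 + 0.10452 = 0.23419 m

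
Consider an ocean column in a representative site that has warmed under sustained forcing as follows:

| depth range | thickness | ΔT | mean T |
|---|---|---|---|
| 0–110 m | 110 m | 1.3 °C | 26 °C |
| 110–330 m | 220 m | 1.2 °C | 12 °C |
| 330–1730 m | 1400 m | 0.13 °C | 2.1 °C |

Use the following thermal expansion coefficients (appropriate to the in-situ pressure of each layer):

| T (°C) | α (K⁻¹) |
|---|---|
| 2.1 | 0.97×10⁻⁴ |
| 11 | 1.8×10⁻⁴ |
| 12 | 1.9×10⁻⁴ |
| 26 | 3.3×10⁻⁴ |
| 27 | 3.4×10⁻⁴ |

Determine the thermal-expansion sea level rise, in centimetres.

about 11.5 cm

Layer 1 at 26 °C → α = 3.3×10⁻⁴ K⁻¹
Layer 2 at 12 °C → α = 1.9×10⁻⁴ K⁻¹
Layer 3 at 2.1 °C → α = 0.97×10⁻⁴ K⁻¹
Layer 1: 1.3 × 3.3×10⁻⁴ × 110 = 0.04719 m
110–330 m: 1.2 × 1.9×10⁻⁴ × 220 = 0.05016 m
330–1730 m: 1400 × 0.97×10⁻⁴ × 0.13 = 0.017654 m
Δh = 0.04719 + 0.05016 + 0.017654 = 0.115004 m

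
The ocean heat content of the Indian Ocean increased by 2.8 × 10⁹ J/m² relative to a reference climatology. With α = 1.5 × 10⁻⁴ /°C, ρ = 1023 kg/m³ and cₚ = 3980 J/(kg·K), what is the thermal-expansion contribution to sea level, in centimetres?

Δh = 10.3 cm

Δh = αQ/(ρcₚ) = 1.5×10⁻⁴ × 2.8×10⁹ / (1023 × 3980) ≈ 0.10316 m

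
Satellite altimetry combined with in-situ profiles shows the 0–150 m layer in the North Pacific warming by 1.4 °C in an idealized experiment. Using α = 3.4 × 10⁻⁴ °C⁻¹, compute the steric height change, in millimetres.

Δh = αΔT·H = 3.4×10⁻⁴ × 1.4 × 150 = 0.07140 m

71 mm of thermosteric rise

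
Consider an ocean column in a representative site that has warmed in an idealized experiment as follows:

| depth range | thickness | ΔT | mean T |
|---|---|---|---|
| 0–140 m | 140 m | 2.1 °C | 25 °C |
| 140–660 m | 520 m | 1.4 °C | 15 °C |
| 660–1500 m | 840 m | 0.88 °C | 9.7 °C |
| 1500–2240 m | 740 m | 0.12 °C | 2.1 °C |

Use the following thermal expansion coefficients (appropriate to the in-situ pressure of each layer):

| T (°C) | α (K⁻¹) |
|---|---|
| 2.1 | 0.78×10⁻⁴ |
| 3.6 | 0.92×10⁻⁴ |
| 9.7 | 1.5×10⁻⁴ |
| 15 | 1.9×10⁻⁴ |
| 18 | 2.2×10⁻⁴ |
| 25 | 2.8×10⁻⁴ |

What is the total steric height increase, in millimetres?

Layer 1 at 25 °C → α = 2.8×10⁻⁴ K⁻¹
Layer 2 at 15 °C → α = 1.9×10⁻⁴ K⁻¹
Layer 3 at 9.7 °C → α = 1.5×10⁻⁴ K⁻¹
Layer 4 at 2.1 °C → α = 0.78×10⁻⁴ K⁻¹
140 × 2.8×10⁻⁴ × 2.1 = 0.08232 m
140–660 m: 1.4 × 520 × 1.9×10⁻⁴ = 0.13832 m
660–1500 m: 840 × 0.88 × 1.5×10⁻⁴ = 0.11088 m
Layer 4: 0.12 × 0.78×10⁻⁴ × 740 = 0.0069264 m
Δh = 0.08232 + 0.13832 + 0.11088 + 0.0069264 = 0.3384464 m

Δh ≈ 340 mm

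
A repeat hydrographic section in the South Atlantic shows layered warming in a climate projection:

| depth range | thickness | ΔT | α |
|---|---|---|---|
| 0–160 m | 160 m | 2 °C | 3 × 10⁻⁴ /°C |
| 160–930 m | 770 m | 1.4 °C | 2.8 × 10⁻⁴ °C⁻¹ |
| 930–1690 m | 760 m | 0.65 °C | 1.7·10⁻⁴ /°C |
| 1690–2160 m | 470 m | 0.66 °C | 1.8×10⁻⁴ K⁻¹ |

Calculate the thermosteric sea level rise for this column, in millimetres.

Δh ≈ 538 mm

0–160 m: 160 × 3×10⁻⁴ × 2 = 0.09600 m
160–930 m: 2.8×10⁻⁴ × 1.4 × 770 = 0.30184 m
Layer 3: 1.7×10⁻⁴ × 0.65 × 760 = 0.08398 m
0.66 × 1.8×10⁻⁴ × 470 = 0.055836 m
Δh = 0.09600 + 0.30184 + 0.08398 + 0.055836 = 0.537656 m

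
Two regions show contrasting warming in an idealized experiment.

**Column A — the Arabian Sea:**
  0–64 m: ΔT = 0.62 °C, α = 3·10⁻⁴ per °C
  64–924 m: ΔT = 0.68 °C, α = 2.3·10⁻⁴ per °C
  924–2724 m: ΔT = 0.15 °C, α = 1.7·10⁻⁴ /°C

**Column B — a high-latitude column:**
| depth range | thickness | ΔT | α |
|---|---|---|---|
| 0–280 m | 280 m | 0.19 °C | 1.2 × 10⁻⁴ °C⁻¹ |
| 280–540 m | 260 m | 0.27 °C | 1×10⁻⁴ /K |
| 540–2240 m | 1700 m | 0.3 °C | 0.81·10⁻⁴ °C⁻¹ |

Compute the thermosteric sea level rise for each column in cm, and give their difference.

A 64 × 0.62 × 3×10⁻⁴ = 0.011904 m
A 2.3×10⁻⁴ × 0.68 × 860 = 0.134504 m
A 0.15 × 1800 × 1.7×10⁻⁴ = 0.04590 m
A total: 0.192308 m
B Layer 1: 0.19 × 280 × 1.2×10⁻⁴ = 0.006384 m
B Layer 2: 1×10⁻⁴ × 0.27 × 260 = 0.00702 m
B Layer 3: 1700 × 0.81×10⁻⁴ × 0.3 = 0.04131 m
B total: 0.054714 m
Difference: 0.192308 − 0.054714 = 0.137594 m

Δh_A ≈ 19 cm, Δh_B ≈ 5.5 cm; difference ≈ 14 cm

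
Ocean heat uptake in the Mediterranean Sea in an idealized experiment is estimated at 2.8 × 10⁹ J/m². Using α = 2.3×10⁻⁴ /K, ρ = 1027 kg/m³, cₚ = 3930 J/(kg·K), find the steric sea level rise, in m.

Δh = αQ/(ρcₚ) = 2.3×10⁻⁴ × 2.8×10⁹ / (1027 × 3930) ≈ 0.15956 m

Δh = 0.160 m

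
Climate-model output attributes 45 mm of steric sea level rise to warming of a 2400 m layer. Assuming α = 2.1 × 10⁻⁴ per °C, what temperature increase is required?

about 0.0893 K

ΔT = Δh/(αH) = 0.045 / (2.1×10⁻⁴ × 2400) ≈ 0.08929 K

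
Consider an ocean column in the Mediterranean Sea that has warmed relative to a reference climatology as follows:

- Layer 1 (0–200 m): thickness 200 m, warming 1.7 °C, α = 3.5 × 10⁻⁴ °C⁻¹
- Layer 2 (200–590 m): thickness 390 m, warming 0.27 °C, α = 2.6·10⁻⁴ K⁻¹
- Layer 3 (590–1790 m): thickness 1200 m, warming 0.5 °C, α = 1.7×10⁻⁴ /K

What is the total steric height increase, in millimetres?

about 248 mm

0–200 m: 1.7 × 200 × 3.5×10⁻⁴ = 0.11900 m
200–590 m: 0.27 × 390 × 2.6×10⁻⁴ = 0.027378 m
1200 × 0.5 × 1.7×10⁻⁴ = 0.10200 m
Δh = 0.11900 + 0.027378 + 0.10200 = 0.248378 m ≈ 248 mm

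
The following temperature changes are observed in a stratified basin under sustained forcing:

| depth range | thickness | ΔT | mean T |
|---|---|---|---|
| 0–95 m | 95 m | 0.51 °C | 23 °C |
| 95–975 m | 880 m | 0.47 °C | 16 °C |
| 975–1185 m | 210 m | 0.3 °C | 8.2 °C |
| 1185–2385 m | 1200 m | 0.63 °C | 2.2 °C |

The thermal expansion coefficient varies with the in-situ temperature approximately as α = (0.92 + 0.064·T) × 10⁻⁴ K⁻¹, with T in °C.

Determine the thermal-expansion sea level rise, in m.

0.18 m of thermosteric rise

Layer 1: α = (0.92 + 0.064×23)×10⁻⁴ = 2.392×10⁻⁴ K⁻¹
Layer 2: α = (0.92 + 0.064×16)×10⁻⁴ = 1.944×10⁻⁴ K⁻¹
Layer 3: α = (0.92 + 0.064×8.2)×10⁻⁴ = 1.4448×10⁻⁴ K⁻¹
Layer 4: α = (0.92 + 0.064×2.2)×10⁻⁴ = 1.0608×10⁻⁴ K⁻¹
0–95 m: 0.51 × 2.392×10⁻⁴ × 95 = 0.01158924 m
95–975 m: 0.47 × 880 × 1.944×10⁻⁴ = 0.08040384 m
975–1185 m: 0.3 × 1.4448×10⁻⁴ × 210 = 0.00910224 m
Layer 4: 1200 × 1.0608×10⁻⁴ × 0.63 = 0.08019648 m
Δh = 0.01158924 + 0.08040384 + 0.00910224 + 0.08019648 = 0.1812918 m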